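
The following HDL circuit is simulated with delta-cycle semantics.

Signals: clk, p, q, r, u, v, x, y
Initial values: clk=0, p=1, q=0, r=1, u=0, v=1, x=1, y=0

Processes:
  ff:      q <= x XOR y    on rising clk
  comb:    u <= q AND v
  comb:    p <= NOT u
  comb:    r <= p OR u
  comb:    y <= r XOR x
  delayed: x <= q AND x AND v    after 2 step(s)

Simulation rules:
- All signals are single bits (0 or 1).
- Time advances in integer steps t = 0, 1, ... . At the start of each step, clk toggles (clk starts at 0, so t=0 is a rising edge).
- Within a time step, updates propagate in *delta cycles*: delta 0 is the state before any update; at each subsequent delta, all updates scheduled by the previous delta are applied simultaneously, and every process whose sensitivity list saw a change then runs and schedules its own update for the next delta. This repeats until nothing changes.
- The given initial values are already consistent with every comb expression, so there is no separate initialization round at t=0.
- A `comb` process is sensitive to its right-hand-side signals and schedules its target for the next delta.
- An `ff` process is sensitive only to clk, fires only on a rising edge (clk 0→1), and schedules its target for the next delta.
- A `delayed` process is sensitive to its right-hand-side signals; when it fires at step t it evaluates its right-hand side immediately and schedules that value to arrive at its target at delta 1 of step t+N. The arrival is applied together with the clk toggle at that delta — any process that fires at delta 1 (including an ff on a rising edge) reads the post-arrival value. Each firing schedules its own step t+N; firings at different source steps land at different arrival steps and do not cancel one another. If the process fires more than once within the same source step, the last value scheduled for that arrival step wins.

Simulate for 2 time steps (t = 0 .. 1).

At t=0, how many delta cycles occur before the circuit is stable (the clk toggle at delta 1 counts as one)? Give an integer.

t=0 Δ0: v=1 q=0 u=0 y=0 p=1 x=1 clk=0 r=1
  Δ1: clk:0→1
  Δ2: q:0→1
  Δ3: u:0→1
  Δ4: p:1→0
  (4Δ to stable)
t=1 Δ0: v=1 q=1 u=1 y=0 p=0 x=1 clk=1 r=1
  Δ1: clk:1→0
  (1Δ to stable)

4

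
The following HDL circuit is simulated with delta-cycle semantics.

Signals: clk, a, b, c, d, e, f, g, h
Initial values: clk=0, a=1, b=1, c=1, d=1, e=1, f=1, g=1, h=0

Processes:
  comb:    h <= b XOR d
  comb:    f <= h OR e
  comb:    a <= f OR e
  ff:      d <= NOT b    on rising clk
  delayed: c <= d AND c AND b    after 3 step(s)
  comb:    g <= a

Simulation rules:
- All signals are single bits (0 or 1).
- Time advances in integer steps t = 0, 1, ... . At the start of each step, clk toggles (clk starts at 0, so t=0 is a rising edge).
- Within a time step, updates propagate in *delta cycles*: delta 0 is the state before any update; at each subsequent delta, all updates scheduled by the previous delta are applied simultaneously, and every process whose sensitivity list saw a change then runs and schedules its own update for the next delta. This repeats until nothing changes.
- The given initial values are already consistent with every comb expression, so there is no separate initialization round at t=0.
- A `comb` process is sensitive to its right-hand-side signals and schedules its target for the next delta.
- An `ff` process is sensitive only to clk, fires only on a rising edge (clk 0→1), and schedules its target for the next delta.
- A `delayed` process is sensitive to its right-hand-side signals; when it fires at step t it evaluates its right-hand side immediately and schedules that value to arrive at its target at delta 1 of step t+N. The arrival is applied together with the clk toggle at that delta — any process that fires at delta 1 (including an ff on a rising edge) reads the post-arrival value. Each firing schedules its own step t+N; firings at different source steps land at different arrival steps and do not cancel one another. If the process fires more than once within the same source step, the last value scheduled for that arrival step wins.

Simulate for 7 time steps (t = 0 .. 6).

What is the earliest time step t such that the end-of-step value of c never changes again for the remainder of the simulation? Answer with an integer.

t0.Δ0 h=0 g=1 b=1 c=1 d=1 f=1 a=1 clk=0 e=1
t0.Δ1 h=0 g=1 b=1 c=1 d=1 f=1 a=1 clk=1 e=1
t0.Δ2 h=0 g=1 b=1 c=1 d=0 f=1 a=1 clk=1 e=1
t0.Δ3 h=1 g=1 b=1 c=1 d=0 f=1 a=1 clk=1 e=1
t1.Δ0 h=1 g=1 b=1 c=1 d=0 f=1 a=1 clk=1 e=1
t1.Δ1 h=1 g=1 b=1 c=1 d=0 f=1 a=1 clk=0 e=1
t2.Δ0 h=1 g=1 b=1 c=1 d=0 f=1 a=1 clk=0 e=1
t2.Δ1 h=1 g=1 b=1 c=1 d=0 f=1 a=1 clk=1 e=1
t3.Δ0 h=1 g=1 b=1 c=1 d=0 f=1 a=1 clk=1 e=1
t3.Δ1 h=1 g=1 b=1 c=0 d=0 f=1 a=1 clk=0 e=1
t4.Δ0 h=1 g=1 b=1 c=0 d=0 f=1 a=1 clk=0 e=1
t4.Δ1 h=1 g=1 b=1 c=0 d=0 f=1 a=1 clk=1 e=1
t5.Δ0 h=1 g=1 b=1 c=0 d=0 f=1 a=1 clk=1 e=1
t5.Δ1 h=1 g=1 b=1 c=0 d=0 f=1 a=1 clk=0 e=1
t6.Δ0 h=1 g=1 b=1 c=0 d=0 f=1 a=1 clk=0 e=1
t6.Δ1 h=1 g=1 b=1 c=0 d=0 f=1 a=1 clk=1 e=1

3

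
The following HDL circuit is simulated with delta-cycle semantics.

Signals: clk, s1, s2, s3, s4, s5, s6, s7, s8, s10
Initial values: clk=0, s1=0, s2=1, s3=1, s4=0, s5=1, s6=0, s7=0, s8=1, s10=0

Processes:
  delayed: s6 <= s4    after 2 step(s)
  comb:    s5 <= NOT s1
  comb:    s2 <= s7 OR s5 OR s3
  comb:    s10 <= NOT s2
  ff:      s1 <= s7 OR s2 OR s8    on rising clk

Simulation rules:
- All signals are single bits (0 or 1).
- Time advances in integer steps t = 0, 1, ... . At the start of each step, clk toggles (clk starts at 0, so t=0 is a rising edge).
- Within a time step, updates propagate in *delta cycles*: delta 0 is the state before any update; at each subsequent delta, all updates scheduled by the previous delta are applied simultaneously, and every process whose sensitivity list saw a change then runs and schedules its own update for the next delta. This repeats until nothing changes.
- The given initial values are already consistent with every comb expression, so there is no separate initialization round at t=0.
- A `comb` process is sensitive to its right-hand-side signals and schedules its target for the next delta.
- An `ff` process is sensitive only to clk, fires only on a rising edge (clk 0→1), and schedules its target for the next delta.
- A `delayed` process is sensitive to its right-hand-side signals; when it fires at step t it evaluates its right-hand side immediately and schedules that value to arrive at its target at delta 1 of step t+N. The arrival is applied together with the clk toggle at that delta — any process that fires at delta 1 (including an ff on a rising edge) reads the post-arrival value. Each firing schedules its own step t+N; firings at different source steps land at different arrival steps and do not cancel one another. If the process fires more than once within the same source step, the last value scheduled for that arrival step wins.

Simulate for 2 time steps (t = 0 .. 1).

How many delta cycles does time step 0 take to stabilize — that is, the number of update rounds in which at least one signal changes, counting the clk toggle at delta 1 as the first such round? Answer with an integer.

3

t=0 Δ0: s4=0 s3=1 s10=0 s7=0 s2=1 s5=1 s6=0 clk=0 s1=0 s8=1
  Δ1: clk:0→1
  Δ2: s1:0→1
  Δ3: s5:1→0
  (3Δ to stable)
t=1 Δ0: s4=0 s3=1 s10=0 s7=0 s2=1 s5=0 s6=0 clk=1 s1=1 s8=1
  Δ1: clk:1→0
  (1Δ to stable)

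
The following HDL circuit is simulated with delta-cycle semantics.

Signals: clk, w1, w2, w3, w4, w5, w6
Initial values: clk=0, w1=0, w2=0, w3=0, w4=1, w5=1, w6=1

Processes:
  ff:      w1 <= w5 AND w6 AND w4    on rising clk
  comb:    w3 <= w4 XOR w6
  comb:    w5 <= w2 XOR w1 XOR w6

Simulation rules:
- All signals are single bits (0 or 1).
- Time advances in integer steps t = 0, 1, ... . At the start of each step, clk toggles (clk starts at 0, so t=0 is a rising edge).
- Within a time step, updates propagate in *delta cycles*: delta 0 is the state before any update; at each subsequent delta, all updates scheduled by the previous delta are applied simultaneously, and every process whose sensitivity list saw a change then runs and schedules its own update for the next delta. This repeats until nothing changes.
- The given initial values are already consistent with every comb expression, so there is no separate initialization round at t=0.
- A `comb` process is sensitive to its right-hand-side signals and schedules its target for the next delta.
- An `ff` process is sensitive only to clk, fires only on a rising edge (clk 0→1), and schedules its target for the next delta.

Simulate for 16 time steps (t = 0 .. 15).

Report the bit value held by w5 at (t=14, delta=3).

1

t0.Δ0 w4=1 clk=0 w2=0 w6=1 w1=0 w3=0 w5=1
t0.Δ1 w4=1 clk=1 w2=0 w6=1 w1=0 w3=0 w5=1
t0.Δ2 w4=1 clk=1 w2=0 w6=1 w1=1 w3=0 w5=1
t0.Δ3 w4=1 clk=1 w2=0 w6=1 w1=1 w3=0 w5=0
t1.Δ0 w4=1 clk=1 w2=0 w6=1 w1=1 w3=0 w5=0
t1.Δ1 w4=1 clk=0 w2=0 w6=1 w1=1 w3=0 w5=0
t2.Δ0 w4=1 clk=0 w2=0 w6=1 w1=1 w3=0 w5=0
t2.Δ1 w4=1 clk=1 w2=0 w6=1 w1=1 w3=0 w5=0
t2.Δ2 w4=1 clk=1 w2=0 w6=1 w1=0 w3=0 w5=0
t2.Δ3 w4=1 clk=1 w2=0 w6=1 w1=0 w3=0 w5=1
t3.Δ0 w4=1 clk=1 w2=0 w6=1 w1=0 w3=0 w5=1
t3.Δ1 w4=1 clk=0 w2=0 w6=1 w1=0 w3=0 w5=1
t4.Δ0 w4=1 clk=0 w2=0 w6=1 w1=0 w3=0 w5=1
t4.Δ1 w4=1 clk=1 w2=0 w6=1 w1=0 w3=0 w5=1
t4.Δ2 w4=1 clk=1 w2=0 w6=1 w1=1 w3=0 w5=1
t4.Δ3 w4=1 clk=1 w2=0 w6=1 w1=1 w3=0 w5=0
t5.Δ0 w4=1 clk=1 w2=0 w6=1 w1=1 w3=0 w5=0
t5.Δ1 w4=1 clk=0 w2=0 w6=1 w1=1 w3=0 w5=0
t6.Δ0 w4=1 clk=0 w2=0 w6=1 w1=1 w3=0 w5=0
t6.Δ1 w4=1 clk=1 w2=0 w6=1 w1=1 w3=0 w5=0
t6.Δ2 w4=1 clk=1 w2=0 w6=1 w1=0 w3=0 w5=0
t6.Δ3 w4=1 clk=1 w2=0 w6=1 w1=0 w3=0 w5=1
t7.Δ0 w4=1 clk=1 w2=0 w6=1 w1=0 w3=0 w5=1
t7.Δ1 w4=1 clk=0 w2=0 w6=1 w1=0 w3=0 w5=1
t8.Δ0 w4=1 clk=0 w2=0 w6=1 w1=0 w3=0 w5=1
t8.Δ1 w4=1 clk=1 w2=0 w6=1 w1=0 w3=0 w5=1
t8.Δ2 w4=1 clk=1 w2=0 w6=1 w1=1 w3=0 w5=1
t8.Δ3 w4=1 clk=1 w2=0 w6=1 w1=1 w3=0 w5=0
t9.Δ0 w4=1 clk=1 w2=0 w6=1 w1=1 w3=0 w5=0
t9.Δ1 w4=1 clk=0 w2=0 w6=1 w1=1 w3=0 w5=0
t10.Δ0 w4=1 clk=0 w2=0 w6=1 w1=1 w3=0 w5=0
t10.Δ1 w4=1 clk=1 w2=0 w6=1 w1=1 w3=0 w5=0
t10.Δ2 w4=1 clk=1 w2=0 w6=1 w1=0 w3=0 w5=0
t10.Δ3 w4=1 clk=1 w2=0 w6=1 w1=0 w3=0 w5=1
t11.Δ0 w4=1 clk=1 w2=0 w6=1 w1=0 w3=0 w5=1
t11.Δ1 w4=1 clk=0 w2=0 w6=1 w1=0 w3=0 w5=1
t12.Δ0 w4=1 clk=0 w2=0 w6=1 w1=0 w3=0 w5=1
t12.Δ1 w4=1 clk=1 w2=0 w6=1 w1=0 w3=0 w5=1
t12.Δ2 w4=1 clk=1 w2=0 w6=1 w1=1 w3=0 w5=1
t12.Δ3 w4=1 clk=1 w2=0 w6=1 w1=1 w3=0 w5=0
t13.Δ0 w4=1 clk=1 w2=0 w6=1 w1=1 w3=0 w5=0
t13.Δ1 w4=1 clk=0 w2=0 w6=1 w1=1 w3=0 w5=0
t14.Δ0 w4=1 clk=0 w2=0 w6=1 w1=1 w3=0 w5=0
t14.Δ1 w4=1 clk=1 w2=0 w6=1 w1=1 w3=0 w5=0
t14.Δ2 w4=1 clk=1 w2=0 w6=1 w1=0 w3=0 w5=0
t14.Δ3 w4=1 clk=1 w2=0 w6=1 w1=0 w3=0 w5=1
t15.Δ0 w4=1 clk=1 w2=0 w6=1 w1=0 w3=0 w5=1
t15.Δ1 w4=1 clk=0 w2=0 w6=1 w1=0 w3=0 w5=1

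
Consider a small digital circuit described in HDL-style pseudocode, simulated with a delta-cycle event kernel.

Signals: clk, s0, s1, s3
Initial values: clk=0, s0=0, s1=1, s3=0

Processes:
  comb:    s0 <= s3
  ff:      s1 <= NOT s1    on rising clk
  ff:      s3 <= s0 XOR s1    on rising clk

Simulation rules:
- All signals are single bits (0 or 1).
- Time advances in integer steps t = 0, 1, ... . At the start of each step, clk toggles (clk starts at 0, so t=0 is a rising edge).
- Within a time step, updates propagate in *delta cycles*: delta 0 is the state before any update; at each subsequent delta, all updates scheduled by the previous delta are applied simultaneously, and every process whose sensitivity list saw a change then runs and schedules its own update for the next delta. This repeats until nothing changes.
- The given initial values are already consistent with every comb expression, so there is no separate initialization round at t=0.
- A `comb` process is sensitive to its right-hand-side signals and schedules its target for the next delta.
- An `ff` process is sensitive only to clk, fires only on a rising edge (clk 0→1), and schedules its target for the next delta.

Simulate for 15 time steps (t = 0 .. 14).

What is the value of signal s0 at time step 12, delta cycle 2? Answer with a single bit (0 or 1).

1

t0.Δ0 s3=0 s0=0 clk=0 s1=1
t0.Δ1 s3=0 s0=0 clk=1 s1=1
t0.Δ2 s3=1 s0=0 clk=1 s1=0
t0.Δ3 s3=1 s0=1 clk=1 s1=0
t1.Δ0 s3=1 s0=1 clk=1 s1=0
t1.Δ1 s3=1 s0=1 clk=0 s1=0
t2.Δ0 s3=1 s0=1 clk=0 s1=0
t2.Δ1 s3=1 s0=1 clk=1 s1=0
t2.Δ2 s3=1 s0=1 clk=1 s1=1
t3.Δ0 s3=1 s0=1 clk=1 s1=1
t3.Δ1 s3=1 s0=1 clk=0 s1=1
t4.Δ0 s3=1 s0=1 clk=0 s1=1
t4.Δ1 s3=1 s0=1 clk=1 s1=1
t4.Δ2 s3=0 s0=1 clk=1 s1=0
t4.Δ3 s3=0 s0=0 clk=1 s1=0
t5.Δ0 s3=0 s0=0 clk=1 s1=0
t5.Δ1 s3=0 s0=0 clk=0 s1=0
t6.Δ0 s3=0 s0=0 clk=0 s1=0
t6.Δ1 s3=0 s0=0 clk=1 s1=0
t6.Δ2 s3=0 s0=0 clk=1 s1=1
t7.Δ0 s3=0 s0=0 clk=1 s1=1
t7.Δ1 s3=0 s0=0 clk=0 s1=1
t8.Δ0 s3=0 s0=0 clk=0 s1=1
t8.Δ1 s3=0 s0=0 clk=1 s1=1
t8.Δ2 s3=1 s0=0 clk=1 s1=0
t8.Δ3 s3=1 s0=1 clk=1 s1=0
t9.Δ0 s3=1 s0=1 clk=1 s1=0
t9.Δ1 s3=1 s0=1 clk=0 s1=0
t10.Δ0 s3=1 s0=1 clk=0 s1=0
t10.Δ1 s3=1 s0=1 clk=1 s1=0
t10.Δ2 s3=1 s0=1 clk=1 s1=1
t11.Δ0 s3=1 s0=1 clk=1 s1=1
t11.Δ1 s3=1 s0=1 clk=0 s1=1
t12.Δ0 s3=1 s0=1 clk=0 s1=1
t12.Δ1 s3=1 s0=1 clk=1 s1=1
t12.Δ2 s3=0 s0=1 clk=1 s1=0
t12.Δ3 s3=0 s0=0 clk=1 s1=0
t13.Δ0 s3=0 s0=0 clk=1 s1=0
t13.Δ1 s3=0 s0=0 clk=0 s1=0
t14.Δ0 s3=0 s0=0 clk=0 s1=0
t14.Δ1 s3=0 s0=0 clk=1 s1=0
t14.Δ2 s3=0 s0=0 clk=1 s1=1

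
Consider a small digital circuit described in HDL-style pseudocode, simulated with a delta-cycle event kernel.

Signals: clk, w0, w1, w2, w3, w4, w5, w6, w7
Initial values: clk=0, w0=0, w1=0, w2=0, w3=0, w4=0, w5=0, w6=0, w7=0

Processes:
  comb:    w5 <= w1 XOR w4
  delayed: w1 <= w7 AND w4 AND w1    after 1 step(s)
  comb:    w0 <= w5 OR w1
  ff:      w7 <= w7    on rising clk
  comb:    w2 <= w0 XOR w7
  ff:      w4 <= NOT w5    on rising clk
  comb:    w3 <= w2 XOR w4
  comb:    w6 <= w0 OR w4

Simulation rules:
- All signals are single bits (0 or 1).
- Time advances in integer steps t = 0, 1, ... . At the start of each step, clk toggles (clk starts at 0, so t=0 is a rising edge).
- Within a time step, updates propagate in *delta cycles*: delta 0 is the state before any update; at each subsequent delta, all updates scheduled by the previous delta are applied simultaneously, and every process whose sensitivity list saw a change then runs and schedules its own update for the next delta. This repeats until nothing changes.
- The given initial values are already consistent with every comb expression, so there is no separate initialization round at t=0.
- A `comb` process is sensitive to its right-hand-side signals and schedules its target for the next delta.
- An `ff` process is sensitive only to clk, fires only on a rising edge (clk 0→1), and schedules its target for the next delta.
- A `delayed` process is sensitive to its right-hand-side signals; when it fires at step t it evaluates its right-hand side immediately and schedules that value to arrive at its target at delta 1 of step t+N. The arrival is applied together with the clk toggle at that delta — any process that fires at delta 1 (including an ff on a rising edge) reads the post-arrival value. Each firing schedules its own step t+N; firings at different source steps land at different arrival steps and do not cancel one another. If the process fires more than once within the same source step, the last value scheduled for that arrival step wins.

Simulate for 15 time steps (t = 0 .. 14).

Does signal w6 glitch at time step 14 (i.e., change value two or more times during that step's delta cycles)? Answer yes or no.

no

t=0 Δ0: w3=0 w7=0 w5=0 w1=0 w0=0 w6=0 w4=0 w2=0 clk=0
  Δ1: clk:0→1
  Δ2: w4:0→1
  Δ3: w3:0→1, w5:0→1, w6:0→1
  Δ4: w0:0→1
  Δ5: w2:0→1
  Δ6: w3:1→0
  (6Δ to stable)
t=1 Δ0: w3=0 w7=0 w5=1 w1=0 w0=1 w6=1 w4=1 w2=1 clk=1
  Δ1: clk:1→0
  (1Δ to stable)
t=2 Δ0: w3=0 w7=0 w5=1 w1=0 w0=1 w6=1 w4=1 w2=1 clk=0
  Δ1: clk:0→1
  Δ2: w4:1→0
  Δ3: w3:0→1, w5:1→0
  Δ4: w0:1→0
  Δ5: w6:1→0, w2:1→0
  Δ6: w3:1→0
  (6Δ to stable)
t=3 Δ0: w3=0 w7=0 w5=0 w1=0 w0=0 w6=0 w4=0 w2=0 clk=1
  Δ1: clk:1→0
  (1Δ to stable)
t=4 Δ0: w3=0 w7=0 w5=0 w1=0 w0=0 w6=0 w4=0 w2=0 clk=0
  Δ1: clk:0→1
  Δ2: w4:0→1
  Δ3: w3:0→1, w5:0→1, w6:0→1
  Δ4: w0:0→1
  Δ5: w2:0→1
  Δ6: w3:1→0
  (6Δ to stable)
t=5 Δ0: w3=0 w7=0 w5=1 w1=0 w0=1 w6=1 w4=1 w2=1 clk=1
  Δ1: clk:1→0
  (1Δ to stable)
t=6 Δ0: w3=0 w7=0 w5=1 w1=0 w0=1 w6=1 w4=1 w2=1 clk=0
  Δ1: clk:0→1
  Δ2: w4:1→0
  Δ3: w3:0→1, w5:1→0
  Δ4: w0:1→0
  Δ5: w6:1→0, w2:1→0
  Δ6: w3:1→0
  (6Δ to stable)
t=7 Δ0: w3=0 w7=0 w5=0 w1=0 w0=0 w6=0 w4=0 w2=0 clk=1
  Δ1: clk:1→0
  (1Δ to stable)
t=8 Δ0: w3=0 w7=0 w5=0 w1=0 w0=0 w6=0 w4=0 w2=0 clk=0
  Δ1: clk:0→1
  Δ2: w4:0→1
  Δ3: w3:0→1, w5:0→1, w6:0→1
  Δ4: w0:0→1
  Δ5: w2:0→1
  Δ6: w3:1→0
  (6Δ to stable)
t=9 Δ0: w3=0 w7=0 w5=1 w1=0 w0=1 w6=1 w4=1 w2=1 clk=1
  Δ1: clk:1→0
  (1Δ to stable)
t=10 Δ0: w3=0 w7=0 w5=1 w1=0 w0=1 w6=1 w4=1 w2=1 clk=0
  Δ1: clk:0→1
  Δ2: w4:1→0
  Δ3: w3:0→1, w5:1→0
  Δ4: w0:1→0
  Δ5: w6:1→0, w2:1→0
  Δ6: w3:1→0
  (6Δ to stable)
t=11 Δ0: w3=0 w7=0 w5=0 w1=0 w0=0 w6=0 w4=0 w2=0 clk=1
  Δ1: clk:1→0
  (1Δ to stable)
t=12 Δ0: w3=0 w7=0 w5=0 w1=0 w0=0 w6=0 w4=0 w2=0 clk=0
  Δ1: clk:0→1
  Δ2: w4:0→1
  Δ3: w3:0→1, w5:0→1, w6:0→1
  Δ4: w0:0→1
  Δ5: w2:0→1
  Δ6: w3:1→0
  (6Δ to stable)
t=13 Δ0: w3=0 w7=0 w5=1 w1=0 w0=1 w6=1 w4=1 w2=1 clk=1
  Δ1: clk:1→0
  (1Δ to stable)
t=14 Δ0: w3=0 w7=0 w5=1 w1=0 w0=1 w6=1 w4=1 w2=1 clk=0
  Δ1: clk:0→1
  Δ2: w4:1→0
  Δ3: w3:0→1, w5:1→0
  Δ4: w0:1→0
  Δ5: w6:1→0, w2:1→0
  Δ6: w3:1→0
  (6Δ to stable)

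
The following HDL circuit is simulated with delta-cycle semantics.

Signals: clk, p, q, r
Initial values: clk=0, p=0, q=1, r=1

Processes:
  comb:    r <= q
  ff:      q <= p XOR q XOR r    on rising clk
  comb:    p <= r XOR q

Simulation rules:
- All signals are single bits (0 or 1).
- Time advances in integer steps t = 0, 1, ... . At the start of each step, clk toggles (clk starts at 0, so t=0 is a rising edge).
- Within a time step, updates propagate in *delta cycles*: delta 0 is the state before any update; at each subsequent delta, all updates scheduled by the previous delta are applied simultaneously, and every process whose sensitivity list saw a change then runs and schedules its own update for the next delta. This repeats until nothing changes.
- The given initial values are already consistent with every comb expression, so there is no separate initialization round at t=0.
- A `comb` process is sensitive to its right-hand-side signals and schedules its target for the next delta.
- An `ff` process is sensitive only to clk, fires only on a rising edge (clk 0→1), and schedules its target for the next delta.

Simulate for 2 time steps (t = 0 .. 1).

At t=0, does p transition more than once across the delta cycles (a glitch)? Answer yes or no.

[bits: q,r,clk,p]
t=0: Δ0=1100 Δ1=1110 Δ2=0110 Δ3=0011 Δ4=0010 | 4Δ
t=1: Δ0=0010 Δ1=0000 | 1Δ

yes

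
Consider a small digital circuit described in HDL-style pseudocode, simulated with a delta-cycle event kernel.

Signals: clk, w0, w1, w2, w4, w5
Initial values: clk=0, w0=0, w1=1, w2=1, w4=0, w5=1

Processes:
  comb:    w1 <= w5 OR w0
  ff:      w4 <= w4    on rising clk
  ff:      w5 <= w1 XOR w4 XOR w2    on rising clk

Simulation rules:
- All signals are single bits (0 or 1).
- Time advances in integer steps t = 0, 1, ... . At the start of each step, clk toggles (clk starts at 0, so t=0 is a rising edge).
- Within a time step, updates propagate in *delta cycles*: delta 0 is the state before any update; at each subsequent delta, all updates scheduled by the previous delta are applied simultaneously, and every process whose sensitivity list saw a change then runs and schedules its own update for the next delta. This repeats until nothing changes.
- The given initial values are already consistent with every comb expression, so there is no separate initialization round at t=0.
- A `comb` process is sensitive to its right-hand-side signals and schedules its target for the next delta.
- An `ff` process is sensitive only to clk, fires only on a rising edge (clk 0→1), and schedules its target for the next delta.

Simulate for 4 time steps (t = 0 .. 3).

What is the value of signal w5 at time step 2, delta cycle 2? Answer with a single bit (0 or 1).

[bits: clk,w0,w2,w4,w5,w1]
t=0: Δ0=001011 Δ1=101011 Δ2=101001 Δ3=101000 | 3Δ
t=1: Δ0=101000 Δ1=001000 | 1Δ
t=2: Δ0=001000 Δ1=101000 Δ2=101010 Δ3=101011 | 3Δ
t=3: Δ0=101011 Δ1=001011 | 1Δ

1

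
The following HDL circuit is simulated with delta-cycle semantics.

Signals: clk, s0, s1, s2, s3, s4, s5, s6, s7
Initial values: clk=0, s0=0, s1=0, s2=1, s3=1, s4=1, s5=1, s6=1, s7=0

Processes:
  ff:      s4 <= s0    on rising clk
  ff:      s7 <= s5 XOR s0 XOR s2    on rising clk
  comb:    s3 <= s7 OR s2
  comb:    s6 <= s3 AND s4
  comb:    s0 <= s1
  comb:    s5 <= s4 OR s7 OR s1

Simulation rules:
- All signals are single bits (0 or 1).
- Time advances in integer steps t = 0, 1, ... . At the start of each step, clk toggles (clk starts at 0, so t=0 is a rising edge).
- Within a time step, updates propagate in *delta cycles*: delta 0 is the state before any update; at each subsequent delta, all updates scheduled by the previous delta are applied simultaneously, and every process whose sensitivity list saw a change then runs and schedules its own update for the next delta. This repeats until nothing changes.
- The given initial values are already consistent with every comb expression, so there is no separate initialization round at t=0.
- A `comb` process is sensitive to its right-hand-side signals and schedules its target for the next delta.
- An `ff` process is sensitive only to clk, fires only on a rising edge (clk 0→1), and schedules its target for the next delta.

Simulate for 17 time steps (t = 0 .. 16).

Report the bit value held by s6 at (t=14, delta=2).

0

t=0 Δ0: s0=0 s4=1 s6=1 clk=0 s2=1 s5=1 s7=0 s1=0 s3=1
  Δ1: clk:0→1
  Δ2: s4:1→0
  Δ3: s6:1→0, s5:1→0
  (3Δ to stable)
t=1 Δ0: s0=0 s4=0 s6=0 clk=1 s2=1 s5=0 s7=0 s1=0 s3=1
  Δ1: clk:1→0
  (1Δ to stable)
t=2 Δ0: s0=0 s4=0 s6=0 clk=0 s2=1 s5=0 s7=0 s1=0 s3=1
  Δ1: clk:0→1
  Δ2: s7:0→1
  Δ3: s5:0→1
  (3Δ to stable)
t=3 Δ0: s0=0 s4=0 s6=0 clk=1 s2=1 s5=1 s7=1 s1=0 s3=1
  Δ1: clk:1→0
  (1Δ to stable)
t=4 Δ0: s0=0 s4=0 s6=0 clk=0 s2=1 s5=1 s7=1 s1=0 s3=1
  Δ1: clk:0→1
  Δ2: s7:1→0
  Δ3: s5:1→0
  (3Δ to stable)
t=5 Δ0: s0=0 s4=0 s6=0 clk=1 s2=1 s5=0 s7=0 s1=0 s3=1
  Δ1: clk:1→0
  (1Δ to stable)
t=6 Δ0: s0=0 s4=0 s6=0 clk=0 s2=1 s5=0 s7=0 s1=0 s3=1
  Δ1: clk:0→1
  Δ2: s7:0→1
  Δ3: s5:0→1
  (3Δ to stable)
t=7 Δ0: s0=0 s4=0 s6=0 clk=1 s2=1 s5=1 s7=1 s1=0 s3=1
  Δ1: clk:1→0
  (1Δ to stable)
t=8 Δ0: s0=0 s4=0 s6=0 clk=0 s2=1 s5=1 s7=1 s1=0 s3=1
  Δ1: clk:0→1
  Δ2: s7:1→0
  Δ3: s5:1→0
  (3Δ to stable)
t=9 Δ0: s0=0 s4=0 s6=0 clk=1 s2=1 s5=0 s7=0 s1=0 s3=1
  Δ1: clk:1→0
  (1Δ to stable)
t=10 Δ0: s0=0 s4=0 s6=0 clk=0 s2=1 s5=0 s7=0 s1=0 s3=1
  Δ1: clk:0→1
  Δ2: s7:0→1
  Δ3: s5:0→1
  (3Δ to stable)
t=11 Δ0: s0=0 s4=0 s6=0 clk=1 s2=1 s5=1 s7=1 s1=0 s3=1
  Δ1: clk:1→0
  (1Δ to stable)
t=12 Δ0: s0=0 s4=0 s6=0 clk=0 s2=1 s5=1 s7=1 s1=0 s3=1
  Δ1: clk:0→1
  Δ2: s7:1→0
  Δ3: s5:1→0
  (3Δ to stable)
t=13 Δ0: s0=0 s4=0 s6=0 clk=1 s2=1 s5=0 s7=0 s1=0 s3=1
  Δ1: clk:1→0
  (1Δ to stable)
t=14 Δ0: s0=0 s4=0 s6=0 clk=0 s2=1 s5=0 s7=0 s1=0 s3=1
  Δ1: clk:0→1
  Δ2: s7:0→1
  Δ3: s5:0→1
  (3Δ to stable)
t=15 Δ0: s0=0 s4=0 s6=0 clk=1 s2=1 s5=1 s7=1 s1=0 s3=1
  Δ1: clk:1→0
  (1Δ to stable)
t=16 Δ0: s0=0 s4=0 s6=0 clk=0 s2=1 s5=1 s7=1 s1=0 s3=1
  Δ1: clk:0→1
  Δ2: s7:1→0
  Δ3: s5:1→0
  (3Δ to stable)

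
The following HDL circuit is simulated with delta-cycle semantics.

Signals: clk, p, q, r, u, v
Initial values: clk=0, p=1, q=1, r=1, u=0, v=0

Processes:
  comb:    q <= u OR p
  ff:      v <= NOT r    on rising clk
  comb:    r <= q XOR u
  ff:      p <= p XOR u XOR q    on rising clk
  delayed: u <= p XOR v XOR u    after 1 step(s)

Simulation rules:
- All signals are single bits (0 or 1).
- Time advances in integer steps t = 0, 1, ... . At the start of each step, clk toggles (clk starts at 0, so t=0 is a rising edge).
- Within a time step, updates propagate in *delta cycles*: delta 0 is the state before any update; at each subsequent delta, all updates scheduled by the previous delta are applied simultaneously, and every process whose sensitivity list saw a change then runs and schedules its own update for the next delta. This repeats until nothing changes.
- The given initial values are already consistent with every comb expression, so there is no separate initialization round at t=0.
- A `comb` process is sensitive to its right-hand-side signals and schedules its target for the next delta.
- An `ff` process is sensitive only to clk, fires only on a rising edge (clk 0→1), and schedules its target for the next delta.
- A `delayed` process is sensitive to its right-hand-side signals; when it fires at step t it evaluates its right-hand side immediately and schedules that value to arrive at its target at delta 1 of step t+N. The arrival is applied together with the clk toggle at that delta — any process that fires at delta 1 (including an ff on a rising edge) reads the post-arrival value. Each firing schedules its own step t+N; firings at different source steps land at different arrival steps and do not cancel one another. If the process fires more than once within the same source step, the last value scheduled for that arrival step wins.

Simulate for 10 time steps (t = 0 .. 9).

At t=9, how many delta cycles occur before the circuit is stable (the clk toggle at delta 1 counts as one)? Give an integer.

3

t=0 Δ0: u=0 clk=0 p=1 r=1 q=1 v=0
  Δ1: clk:0→1
  Δ2: p:1→0
  Δ3: q:1→0
  Δ4: r:1→0
  (4Δ to stable)
t=1 Δ0: u=0 clk=1 p=0 r=0 q=0 v=0
  Δ1: clk:1→0
  (1Δ to stable)
t=2 Δ0: u=0 clk=0 p=0 r=0 q=0 v=0
  Δ1: clk:0→1
  Δ2: v:0→1
  (2Δ to stable)
t=3 Δ0: u=0 clk=1 p=0 r=0 q=0 v=1
  Δ1: u:0→1, clk:1→0
  Δ2: r:0→1, q:0→1
  Δ3: r:1→0
  (3Δ to stable)
t=4 Δ0: u=1 clk=0 p=0 r=0 q=1 v=1
  Δ1: u:1→0, clk:0→1
  Δ2: p:0→1, r:0→1, q:1→0
  Δ3: r:1→0, q:0→1
  Δ4: r:0→1
  (4Δ to stable)
t=5 Δ0: u=0 clk=1 p=1 r=1 q=1 v=1
  Δ1: clk:1→0
  (1Δ to stable)
t=6 Δ0: u=0 clk=0 p=1 r=1 q=1 v=1
  Δ1: clk:0→1
  Δ2: p:1→0, v:1→0
  Δ3: q:1→0
  Δ4: r:1→0
  (4Δ to stable)
t=7 Δ0: u=0 clk=1 p=0 r=0 q=0 v=0
  Δ1: clk:1→0
  (1Δ to stable)
t=8 Δ0: u=0 clk=0 p=0 r=0 q=0 v=0
  Δ1: clk:0→1
  Δ2: v:0→1
  (2Δ to stable)
t=9 Δ0: u=0 clk=1 p=0 r=0 q=0 v=1
  Δ1: u:0→1, clk:1→0
  Δ2: r:0→1, q:0→1
  Δ3: r:1→0
  (3Δ to stable)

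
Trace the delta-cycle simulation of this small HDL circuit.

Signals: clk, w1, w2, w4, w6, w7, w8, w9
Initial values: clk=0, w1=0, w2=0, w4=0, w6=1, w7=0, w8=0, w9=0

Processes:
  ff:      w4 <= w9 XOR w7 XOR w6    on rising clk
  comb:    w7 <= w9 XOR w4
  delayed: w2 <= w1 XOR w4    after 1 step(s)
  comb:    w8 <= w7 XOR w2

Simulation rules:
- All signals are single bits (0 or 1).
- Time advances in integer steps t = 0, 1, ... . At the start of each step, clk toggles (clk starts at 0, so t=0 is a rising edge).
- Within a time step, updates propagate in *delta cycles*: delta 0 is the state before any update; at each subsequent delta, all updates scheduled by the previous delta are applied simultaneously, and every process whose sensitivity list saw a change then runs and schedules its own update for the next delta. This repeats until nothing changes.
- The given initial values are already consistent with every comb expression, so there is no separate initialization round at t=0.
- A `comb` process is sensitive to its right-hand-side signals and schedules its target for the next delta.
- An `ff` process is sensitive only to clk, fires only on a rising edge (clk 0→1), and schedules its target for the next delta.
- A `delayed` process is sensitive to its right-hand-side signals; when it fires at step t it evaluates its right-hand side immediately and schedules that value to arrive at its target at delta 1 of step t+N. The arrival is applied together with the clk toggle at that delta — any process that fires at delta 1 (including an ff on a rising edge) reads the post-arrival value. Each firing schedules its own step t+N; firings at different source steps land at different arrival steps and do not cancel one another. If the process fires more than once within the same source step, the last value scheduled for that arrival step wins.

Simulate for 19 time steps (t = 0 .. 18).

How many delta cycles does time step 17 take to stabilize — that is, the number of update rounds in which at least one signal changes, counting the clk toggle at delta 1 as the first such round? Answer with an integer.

t=0 Δ0: w7=0 w9=0 w6=1 w1=0 w4=0 w2=0 clk=0 w8=0
  Δ1: clk:0→1
  Δ2: w4:0→1
  Δ3: w7:0→1
  Δ4: w8:0→1
  (4Δ to stable)
t=1 Δ0: w7=1 w9=0 w6=1 w1=0 w4=1 w2=0 clk=1 w8=1
  Δ1: w2:0→1, clk:1→0
  Δ2: w8:1→0
  (2Δ to stable)
t=2 Δ0: w7=1 w9=0 w6=1 w1=0 w4=1 w2=1 clk=0 w8=0
  Δ1: clk:0→1
  Δ2: w4:1→0
  Δ3: w7:1→0
  Δ4: w8:0→1
  (4Δ to stable)
t=3 Δ0: w7=0 w9=0 w6=1 w1=0 w4=0 w2=1 clk=1 w8=1
  Δ1: w2:1→0, clk:1→0
  Δ2: w8:1→0
  (2Δ to stable)
t=4 Δ0: w7=0 w9=0 w6=1 w1=0 w4=0 w2=0 clk=0 w8=0
  Δ1: clk:0→1
  Δ2: w4:0→1
  Δ3: w7:0→1
  Δ4: w8:0→1
  (4Δ to stable)
t=5 Δ0: w7=1 w9=0 w6=1 w1=0 w4=1 w2=0 clk=1 w8=1
  Δ1: w2:0→1, clk:1→0
  Δ2: w8:1→0
  (2Δ to stable)
t=6 Δ0: w7=1 w9=0 w6=1 w1=0 w4=1 w2=1 clk=0 w8=0
  Δ1: clk:0→1
  Δ2: w4:1→0
  Δ3: w7:1→0
  Δ4: w8:0→1
  (4Δ to stable)
t=7 Δ0: w7=0 w9=0 w6=1 w1=0 w4=0 w2=1 clk=1 w8=1
  Δ1: w2:1→0, clk:1→0
  Δ2: w8:1→0
  (2Δ to stable)
t=8 Δ0: w7=0 w9=0 w6=1 w1=0 w4=0 w2=0 clk=0 w8=0
  Δ1: clk:0→1
  Δ2: w4:0→1
  Δ3: w7:0→1
  Δ4: w8:0→1
  (4Δ to stable)
t=9 Δ0: w7=1 w9=0 w6=1 w1=0 w4=1 w2=0 clk=1 w8=1
  Δ1: w2:0→1, clk:1→0
  Δ2: w8:1→0
  (2Δ to stable)
t=10 Δ0: w7=1 w9=0 w6=1 w1=0 w4=1 w2=1 clk=0 w8=0
  Δ1: clk:0→1
  Δ2: w4:1→0
  Δ3: w7:1→0
  Δ4: w8:0→1
  (4Δ to stable)
t=11 Δ0: w7=0 w9=0 w6=1 w1=0 w4=0 w2=1 clk=1 w8=1
  Δ1: w2:1→0, clk:1→0
  Δ2: w8:1→0
  (2Δ to stable)
t=12 Δ0: w7=0 w9=0 w6=1 w1=0 w4=0 w2=0 clk=0 w8=0
  Δ1: clk:0→1
  Δ2: w4:0→1
  Δ3: w7:0→1
  Δ4: w8:0→1
  (4Δ to stable)
t=13 Δ0: w7=1 w9=0 w6=1 w1=0 w4=1 w2=0 clk=1 w8=1
  Δ1: w2:0→1, clk:1→0
  Δ2: w8:1→0
  (2Δ to stable)
t=14 Δ0: w7=1 w9=0 w6=1 w1=0 w4=1 w2=1 clk=0 w8=0
  Δ1: clk:0→1
  Δ2: w4:1→0
  Δ3: w7:1→0
  Δ4: w8:0→1
  (4Δ to stable)
t=15 Δ0: w7=0 w9=0 w6=1 w1=0 w4=0 w2=1 clk=1 w8=1
  Δ1: w2:1→0, clk:1→0
  Δ2: w8:1→0
  (2Δ to stable)
t=16 Δ0: w7=0 w9=0 w6=1 w1=0 w4=0 w2=0 clk=0 w8=0
  Δ1: clk:0→1
  Δ2: w4:0→1
  Δ3: w7:0→1
  Δ4: w8:0→1
  (4Δ to stable)
t=17 Δ0: w7=1 w9=0 w6=1 w1=0 w4=1 w2=0 clk=1 w8=1
  Δ1: w2:0→1, clk:1→0
  Δ2: w8:1→0
  (2Δ to stable)
t=18 Δ0: w7=1 w9=0 w6=1 w1=0 w4=1 w2=1 clk=0 w8=0
  Δ1: clk:0→1
  Δ2: w4:1→0
  Δ3: w7:1→0
  Δ4: w8:0→1
  (4Δ to stable)

2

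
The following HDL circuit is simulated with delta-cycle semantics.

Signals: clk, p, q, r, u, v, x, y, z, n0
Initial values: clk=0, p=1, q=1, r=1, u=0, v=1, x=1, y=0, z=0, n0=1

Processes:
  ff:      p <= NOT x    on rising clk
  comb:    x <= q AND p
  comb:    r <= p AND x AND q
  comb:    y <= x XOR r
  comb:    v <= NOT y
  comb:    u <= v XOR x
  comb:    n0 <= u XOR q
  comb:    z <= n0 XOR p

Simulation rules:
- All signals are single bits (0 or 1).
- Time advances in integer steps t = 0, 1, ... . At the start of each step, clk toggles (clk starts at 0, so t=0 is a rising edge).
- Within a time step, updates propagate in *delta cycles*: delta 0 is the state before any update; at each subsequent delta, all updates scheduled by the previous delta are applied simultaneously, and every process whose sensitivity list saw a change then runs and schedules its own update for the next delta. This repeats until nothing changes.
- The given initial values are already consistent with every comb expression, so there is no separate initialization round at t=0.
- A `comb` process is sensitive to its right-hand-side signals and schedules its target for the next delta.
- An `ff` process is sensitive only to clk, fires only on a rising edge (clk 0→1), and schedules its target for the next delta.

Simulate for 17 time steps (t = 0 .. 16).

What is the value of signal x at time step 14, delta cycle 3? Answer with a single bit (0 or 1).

[bits: z,y,clk,r,n0,v,u,p,x,q]
t=0: Δ0=0001110111 Δ1=0011110111 Δ2=0011110011 Δ3=1010110001 Δ4=1010111001 Δ5=1010011001 Δ6=0010011001 | 6Δ
t=1: Δ0=0010011001 Δ1=0000011001 | 1Δ
t=2: Δ0=0000011001 Δ1=0010011001 Δ2=0010011101 Δ3=1010011111 Δ4=1111010111 Δ5=1011100111 Δ6=0011111111 Δ7=0011010111 Δ8=1011110111 Δ9=0011110111 | 9Δ
t=3: Δ0=0011110111 Δ1=0001110111 | 1Δ
t=4: Δ0=0001110111 Δ1=0011110111 Δ2=0011110011 Δ3=1010110001 Δ4=1010111001 Δ5=1010011001 Δ6=0010011001 | 6Δ
t=5: Δ0=0010011001 Δ1=0000011001 | 1Δ
t=6: Δ0=0000011001 Δ1=0010011001 Δ2=0010011101 Δ3=1010011111 Δ4=1111010111 Δ5=1011100111 Δ6=0011111111 Δ7=0011010111 Δ8=1011110111 Δ9=0011110111 | 9Δ
t=7: Δ0=0011110111 Δ1=0001110111 | 1Δ
t=8: Δ0=0001110111 Δ1=0011110111 Δ2=0011110011 Δ3=1010110001 Δ4=1010111001 Δ5=1010011001 Δ6=0010011001 | 6Δ
t=9: Δ0=0010011001 Δ1=0000011001 | 1Δ
t=10: Δ0=0000011001 Δ1=0010011001 Δ2=0010011101 Δ3=1010011111 Δ4=1111010111 Δ5=1011100111 Δ6=0011111111 Δ7=0011010111 Δ8=1011110111 Δ9=0011110111 | 9Δ
t=11: Δ0=0011110111 Δ1=0001110111 | 1Δ
t=12: Δ0=0001110111 Δ1=0011110111 Δ2=0011110011 Δ3=1010110001 Δ4=1010111001 Δ5=1010011001 Δ6=0010011001 | 6Δ
t=13: Δ0=0010011001 Δ1=0000011001 | 1Δ
t=14: Δ0=0000011001 Δ1=0010011001 Δ2=0010011101 Δ3=1010011111 Δ4=1111010111 Δ5=1011100111 Δ6=0011111111 Δ7=0011010111 Δ8=1011110111 Δ9=0011110111 | 9Δ
t=15: Δ0=0011110111 Δ1=0001110111 | 1Δ
t=16: Δ0=0001110111 Δ1=0011110111 Δ2=0011110011 Δ3=1010110001 Δ4=1010111001 Δ5=1010011001 Δ6=0010011001 | 6Δ

1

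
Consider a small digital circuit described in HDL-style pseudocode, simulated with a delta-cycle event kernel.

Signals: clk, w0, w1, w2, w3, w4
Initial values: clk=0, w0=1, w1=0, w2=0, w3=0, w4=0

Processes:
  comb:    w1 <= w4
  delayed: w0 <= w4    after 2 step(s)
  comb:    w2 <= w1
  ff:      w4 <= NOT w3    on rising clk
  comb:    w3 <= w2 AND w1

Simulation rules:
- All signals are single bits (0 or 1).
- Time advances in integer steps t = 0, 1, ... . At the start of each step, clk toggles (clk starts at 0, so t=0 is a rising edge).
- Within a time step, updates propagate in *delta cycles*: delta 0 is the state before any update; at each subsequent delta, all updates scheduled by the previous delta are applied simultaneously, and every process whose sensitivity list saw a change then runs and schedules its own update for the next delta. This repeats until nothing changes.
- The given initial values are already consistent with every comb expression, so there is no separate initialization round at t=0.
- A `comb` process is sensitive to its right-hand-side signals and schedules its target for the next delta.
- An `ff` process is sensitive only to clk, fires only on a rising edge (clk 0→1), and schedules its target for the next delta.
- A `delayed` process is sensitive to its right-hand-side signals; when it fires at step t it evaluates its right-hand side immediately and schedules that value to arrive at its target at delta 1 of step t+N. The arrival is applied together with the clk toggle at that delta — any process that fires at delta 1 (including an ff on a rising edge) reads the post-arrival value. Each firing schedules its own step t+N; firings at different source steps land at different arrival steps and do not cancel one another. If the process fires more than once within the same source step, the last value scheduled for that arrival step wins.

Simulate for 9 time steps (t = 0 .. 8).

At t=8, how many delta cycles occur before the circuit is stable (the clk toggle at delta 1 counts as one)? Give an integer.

t=0 Δ0: w3=0 w0=1 w4=0 w2=0 clk=0 w1=0
  Δ1: clk:0→1
  Δ2: w4:0→1
  Δ3: w1:0→1
  Δ4: w2:0→1
  Δ5: w3:0→1
  (5Δ to stable)
t=1 Δ0: w3=1 w0=1 w4=1 w2=1 clk=1 w1=1
  Δ1: clk:1→0
  (1Δ to stable)
t=2 Δ0: w3=1 w0=1 w4=1 w2=1 clk=0 w1=1
  Δ1: clk:0→1
  Δ2: w4:1→0
  Δ3: w1:1→0
  Δ4: w3:1→0, w2:1→0
  (4Δ to stable)
t=3 Δ0: w3=0 w0=1 w4=0 w2=0 clk=1 w1=0
  Δ1: clk:1→0
  (1Δ to stable)
t=4 Δ0: w3=0 w0=1 w4=0 w2=0 clk=0 w1=0
  Δ1: w0:1→0, clk:0→1
  Δ2: w4:0→1
  Δ3: w1:0→1
  Δ4: w2:0→1
  Δ5: w3:0→1
  (5Δ to stable)
t=5 Δ0: w3=1 w0=0 w4=1 w2=1 clk=1 w1=1
  Δ1: clk:1→0
  (1Δ to stable)
t=6 Δ0: w3=1 w0=0 w4=1 w2=1 clk=0 w1=1
  Δ1: w0:0→1, clk:0→1
  Δ2: w4:1→0
  Δ3: w1:1→0
  Δ4: w3:1→0, w2:1→0
  (4Δ to stable)
t=7 Δ0: w3=0 w0=1 w4=0 w2=0 clk=1 w1=0
  Δ1: clk:1→0
  (1Δ to stable)
t=8 Δ0: w3=0 w0=1 w4=0 w2=0 clk=0 w1=0
  Δ1: w0:1→0, clk:0→1
  Δ2: w4:0→1
  Δ3: w1:0→1
  Δ4: w2:0→1
  Δ5: w3:0→1
  (5Δ to stable)

5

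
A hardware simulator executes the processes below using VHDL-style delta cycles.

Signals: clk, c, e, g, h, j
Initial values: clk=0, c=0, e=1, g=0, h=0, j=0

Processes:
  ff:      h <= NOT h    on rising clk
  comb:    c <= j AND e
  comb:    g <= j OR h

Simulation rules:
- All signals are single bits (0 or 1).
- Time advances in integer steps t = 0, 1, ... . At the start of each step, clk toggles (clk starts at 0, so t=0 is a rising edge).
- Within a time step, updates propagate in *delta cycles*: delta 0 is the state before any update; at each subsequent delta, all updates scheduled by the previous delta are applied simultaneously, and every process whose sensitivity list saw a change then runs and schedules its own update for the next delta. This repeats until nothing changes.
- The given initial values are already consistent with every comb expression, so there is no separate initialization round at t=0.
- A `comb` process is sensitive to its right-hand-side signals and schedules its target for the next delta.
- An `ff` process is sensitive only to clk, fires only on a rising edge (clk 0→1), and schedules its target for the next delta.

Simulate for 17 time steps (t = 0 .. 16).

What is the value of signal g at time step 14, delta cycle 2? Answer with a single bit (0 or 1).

t0.Δ0 clk=0 e=1 c=0 h=0 j=0 g=0
t0.Δ1 clk=1 e=1 c=0 h=0 j=0 g=0
t0.Δ2 clk=1 e=1 c=0 h=1 j=0 g=0
t0.Δ3 clk=1 e=1 c=0 h=1 j=0 g=1
t1.Δ0 clk=1 e=1 c=0 h=1 j=0 g=1
t1.Δ1 clk=0 e=1 c=0 h=1 j=0 g=1
t2.Δ0 clk=0 e=1 c=0 h=1 j=0 g=1
t2.Δ1 clk=1 e=1 c=0 h=1 j=0 g=1
t2.Δ2 clk=1 e=1 c=0 h=0 j=0 g=1
t2.Δ3 clk=1 e=1 c=0 h=0 j=0 g=0
t3.Δ0 clk=1 e=1 c=0 h=0 j=0 g=0
t3.Δ1 clk=0 e=1 c=0 h=0 j=0 g=0
t4.Δ0 clk=0 e=1 c=0 h=0 j=0 g=0
t4.Δ1 clk=1 e=1 c=0 h=0 j=0 g=0
t4.Δ2 clk=1 e=1 c=0 h=1 j=0 g=0
t4.Δ3 clk=1 e=1 c=0 h=1 j=0 g=1
t5.Δ0 clk=1 e=1 c=0 h=1 j=0 g=1
t5.Δ1 clk=0 e=1 c=0 h=1 j=0 g=1
t6.Δ0 clk=0 e=1 c=0 h=1 j=0 g=1
t6.Δ1 clk=1 e=1 c=0 h=1 j=0 g=1
t6.Δ2 clk=1 e=1 c=0 h=0 j=0 g=1
t6.Δ3 clk=1 e=1 c=0 h=0 j=0 g=0
t7.Δ0 clk=1 e=1 c=0 h=0 j=0 g=0
t7.Δ1 clk=0 e=1 c=0 h=0 j=0 g=0
t8.Δ0 clk=0 e=1 c=0 h=0 j=0 g=0
t8.Δ1 clk=1 e=1 c=0 h=0 j=0 g=0
t8.Δ2 clk=1 e=1 c=0 h=1 j=0 g=0
t8.Δ3 clk=1 e=1 c=0 h=1 j=0 g=1
t9.Δ0 clk=1 e=1 c=0 h=1 j=0 g=1
t9.Δ1 clk=0 e=1 c=0 h=1 j=0 g=1
t10.Δ0 clk=0 e=1 c=0 h=1 j=0 g=1
t10.Δ1 clk=1 e=1 c=0 h=1 j=0 g=1
t10.Δ2 clk=1 e=1 c=0 h=0 j=0 g=1
t10.Δ3 clk=1 e=1 c=0 h=0 j=0 g=0
t11.Δ0 clk=1 e=1 c=0 h=0 j=0 g=0
t11.Δ1 clk=0 e=1 c=0 h=0 j=0 g=0
t12.Δ0 clk=0 e=1 c=0 h=0 j=0 g=0
t12.Δ1 clk=1 e=1 c=0 h=0 j=0 g=0
t12.Δ2 clk=1 e=1 c=0 h=1 j=0 g=0
t12.Δ3 clk=1 e=1 c=0 h=1 j=0 g=1
t13.Δ0 clk=1 e=1 c=0 h=1 j=0 g=1
t13.Δ1 clk=0 e=1 c=0 h=1 j=0 g=1
t14.Δ0 clk=0 e=1 c=0 h=1 j=0 g=1
t14.Δ1 clk=1 e=1 c=0 h=1 j=0 g=1
t14.Δ2 clk=1 e=1 c=0 h=0 j=0 g=1
t14.Δ3 clk=1 e=1 c=0 h=0 j=0 g=0
t15.Δ0 clk=1 e=1 c=0 h=0 j=0 g=0
t15.Δ1 clk=0 e=1 c=0 h=0 j=0 g=0
t16.Δ0 clk=0 e=1 c=0 h=0 j=0 g=0
t16.Δ1 clk=1 e=1 c=0 h=0 j=0 g=0
t16.Δ2 clk=1 e=1 c=0 h=1 j=0 g=0
t16.Δ3 clk=1 e=1 c=0 h=1 j=0 g=1

1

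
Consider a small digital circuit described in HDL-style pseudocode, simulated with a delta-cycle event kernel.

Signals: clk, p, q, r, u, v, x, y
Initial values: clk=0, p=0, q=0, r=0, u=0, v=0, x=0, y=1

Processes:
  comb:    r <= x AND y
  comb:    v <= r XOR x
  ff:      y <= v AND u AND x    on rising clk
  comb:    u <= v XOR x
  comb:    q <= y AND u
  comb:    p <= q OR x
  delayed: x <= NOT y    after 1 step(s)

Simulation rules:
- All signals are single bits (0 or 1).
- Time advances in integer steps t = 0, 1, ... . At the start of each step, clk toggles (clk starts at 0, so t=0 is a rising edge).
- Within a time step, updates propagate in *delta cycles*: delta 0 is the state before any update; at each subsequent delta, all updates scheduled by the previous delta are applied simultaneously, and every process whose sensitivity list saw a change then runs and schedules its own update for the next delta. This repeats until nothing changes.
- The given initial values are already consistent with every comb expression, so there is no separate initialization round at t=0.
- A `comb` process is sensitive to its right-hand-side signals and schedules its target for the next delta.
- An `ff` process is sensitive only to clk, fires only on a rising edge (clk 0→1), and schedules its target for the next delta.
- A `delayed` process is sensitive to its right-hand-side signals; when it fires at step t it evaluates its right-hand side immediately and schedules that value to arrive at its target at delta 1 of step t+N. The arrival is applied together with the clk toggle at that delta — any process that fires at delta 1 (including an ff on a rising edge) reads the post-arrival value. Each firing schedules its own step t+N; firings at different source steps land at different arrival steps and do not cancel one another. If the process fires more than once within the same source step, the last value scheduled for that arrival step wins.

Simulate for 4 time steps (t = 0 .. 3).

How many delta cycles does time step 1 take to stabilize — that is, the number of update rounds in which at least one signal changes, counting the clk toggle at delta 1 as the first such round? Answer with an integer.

3

t=0 Δ0: clk=0 v=0 u=0 y=1 p=0 x=0 r=0 q=0
  Δ1: clk:0→1
  Δ2: y:1→0
  (2Δ to stable)
t=1 Δ0: clk=1 v=0 u=0 y=0 p=0 x=0 r=0 q=0
  Δ1: clk:1→0, x:0→1
  Δ2: v:0→1, u:0→1, p:0→1
  Δ3: u:1→0
  (3Δ to stable)
t=2 Δ0: clk=0 v=1 u=0 y=0 p=1 x=1 r=0 q=0
  Δ1: clk:0→1
  (1Δ to stable)
t=3 Δ0: clk=1 v=1 u=0 y=0 p=1 x=1 r=0 q=0
  Δ1: clk:1→0
  (1Δ to stable)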